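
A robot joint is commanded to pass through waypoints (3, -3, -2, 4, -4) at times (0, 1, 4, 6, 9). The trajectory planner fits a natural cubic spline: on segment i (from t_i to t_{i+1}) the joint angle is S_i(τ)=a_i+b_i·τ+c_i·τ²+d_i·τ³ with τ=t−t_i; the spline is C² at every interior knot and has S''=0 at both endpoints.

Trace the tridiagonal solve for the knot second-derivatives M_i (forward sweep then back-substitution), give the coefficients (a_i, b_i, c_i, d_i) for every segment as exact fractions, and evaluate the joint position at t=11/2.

Δ: Δ0=-6, Δ1=1/3, Δ2=3, Δ3=-8/3
row 1: diag=8, rhs=38; c'=3/8, d'=19/4
row 2: denom=10−3·3/8=71/8; d'=(16−3·19/4)/(71/8)=14/71
row 3: denom=10−2·16/71=678/71; d'=(-34−2·14/71)/(678/71)=-407/113
back: M3=-407/113
back: M2=14/71−16/71·-407/113=114/113
back: M1=19/4−3/8·114/113=494/113
M: M0=0, M1=494/113, M2=114/113, M3=-407/113, M4=0
seg 0: a=3, c=M0/2=0, d=(M1−M0)/(6·1)=247/339, b=Δ0−h0·(2M0+M1)/6=-2281/339
seg 1: a=-3, c=M1/2=247/113, d=(M2−M1)/(6·3)=-190/1017, b=Δ1−h1·(2M1+M2)/6=-1540/339
seg 2: a=-2, c=M2/2=57/113, d=(M3−M2)/(6·2)=-521/1356, b=Δ2−h2·(2M2+M3)/6=1196/339
seg 3: a=4, c=M3/2=-407/226, d=(M4−M3)/(6·3)=407/2034, b=Δ3−h3·(2M3+M4)/6=317/339
t_q=11/2 → seg 2, τ=3/2; S=-2+1196/339·τ+57/113·τ²+-521/1356·τ³=11319/3616

  seg 0: a=3 b=-2281/339 c=0 d=247/339
  seg 1: a=-3 b=-1540/339 c=247/113 d=-190/1017
  seg 2: a=-2 b=1196/339 c=57/113 d=-521/1356
  seg 3: a=4 b=317/339 c=-407/226 d=407/2034
S(11/2) = 11319/3616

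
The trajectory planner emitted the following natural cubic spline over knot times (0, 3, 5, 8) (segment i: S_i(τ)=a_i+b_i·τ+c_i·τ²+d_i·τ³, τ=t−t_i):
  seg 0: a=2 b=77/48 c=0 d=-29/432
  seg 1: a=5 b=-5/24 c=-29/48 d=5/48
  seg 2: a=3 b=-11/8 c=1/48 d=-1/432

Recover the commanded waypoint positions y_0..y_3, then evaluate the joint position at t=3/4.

y_0=2 y_1=5 y_2=3 y_3=-1
S(3/4) = 3251/1024

y_0 = S_0(0) = a_0 = 2
y_1 = S_1(0) = a_1 = 5
y_2 = S_2(0) = a_2 = 3
y_3 = S_2(3) = -1
t_q=3/4 is in segment 0 (τ=3/4); S_0(τ)=3251/1024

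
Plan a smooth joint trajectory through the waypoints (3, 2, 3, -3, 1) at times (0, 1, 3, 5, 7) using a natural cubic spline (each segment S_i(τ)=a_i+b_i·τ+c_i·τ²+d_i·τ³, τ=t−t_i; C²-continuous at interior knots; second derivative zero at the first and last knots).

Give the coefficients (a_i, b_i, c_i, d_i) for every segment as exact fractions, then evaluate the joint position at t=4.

  seg 0: a=3 b=-247/164 c=0 d=83/164
  seg 1: a=2 b=1/82 c=249/164 d=-209/328
  seg 2: a=3 b=-64/41 c=-189/82 d=65/82
  seg 3: a=-3 b=-52/41 c=201/82 d=-67/164
S(4) = -3/41

Δ: Δ0=-1, Δ1=1/2, Δ2=-3, Δ3=2
row 1: diag=6, rhs=9; c'=1/3, d'=3/2
row 2: denom=8−2·1/3=22/3; d'=(-21−2·3/2)/(22/3)=-36/11
row 3: denom=8−2·3/11=82/11; d'=(30−2·-36/11)/(82/11)=201/41
back: M3=201/41
back: M2=-36/11−3/11·201/41=-189/41
back: M1=3/2−1/3·-189/41=249/82
M: M0=0, M1=249/82, M2=-189/41, M3=201/41, M4=0
seg 0: a=3, c=M0/2=0, d=(M1−M0)/(6·1)=83/164, b=Δ0−h0·(2M0+M1)/6=-247/164
seg 1: a=2, c=M1/2=249/164, d=(M2−M1)/(6·2)=-209/328, b=Δ1−h1·(2M1+M2)/6=1/82
seg 2: a=3, c=M2/2=-189/82, d=(M3−M2)/(6·2)=65/82, b=Δ2−h2·(2M2+M3)/6=-64/41
seg 3: a=-3, c=M3/2=201/82, d=(M4−M3)/(6·2)=-67/164, b=Δ3−h3·(2M3+M4)/6=-52/41
t_q=4 → seg 2, τ=1; S=3+-64/41·τ+-189/82·τ²+65/82·τ³=-3/41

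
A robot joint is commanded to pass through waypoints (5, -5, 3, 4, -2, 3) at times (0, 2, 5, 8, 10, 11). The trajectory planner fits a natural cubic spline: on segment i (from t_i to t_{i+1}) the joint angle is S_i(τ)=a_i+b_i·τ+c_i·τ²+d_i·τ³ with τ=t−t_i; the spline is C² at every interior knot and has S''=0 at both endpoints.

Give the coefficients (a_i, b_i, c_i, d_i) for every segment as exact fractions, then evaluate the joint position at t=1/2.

  seg 0: a=5 b=-3166/473 c=0 d=801/1892
  seg 1: a=-5 b=-763/473 c=2403/946 d=-9481/25542
  seg 2: a=3 b=3411/946 c=-1136/1419 d=-2471/25542
  seg 3: a=4 b=-1802/473 c=-1581/946 d=491/473
  seg 4: a=-2 b=928/473 c=4311/946 d=-1437/946
S(1/2) = 25825/15136

Δ: Δ0=-5, Δ1=8/3, Δ2=1/3, Δ3=-3, Δ4=5
row 1: diag=10, rhs=46; c'=3/10, d'=23/5
row 2: denom=12−3·3/10=111/10; d'=(-14−3·23/5)/(111/10)=-278/111
row 3: denom=10−3·10/37=340/37; d'=(-20−3·-278/111)/(340/37)=-231/170
row 4: denom=6−2·37/170=473/85; d'=(48−2·-231/170)/(473/85)=4311/473
back: M4=4311/473
back: M3=-231/170−37/170·4311/473=-1581/473
back: M2=-278/111−10/37·-1581/473=-2272/1419
back: M1=23/5−3/10·-2272/1419=2403/473
M: M0=0, M1=2403/473, M2=-2272/1419, M3=-1581/473, M4=4311/473, M5=0
seg 0: a=5, c=M0/2=0, d=(M1−M0)/(6·2)=801/1892, b=Δ0−h0·(2M0+M1)/6=-3166/473
seg 1: a=-5, c=M1/2=2403/946, d=(M2−M1)/(6·3)=-9481/25542, b=Δ1−h1·(2M1+M2)/6=-763/473
seg 2: a=3, c=M2/2=-1136/1419, d=(M3−M2)/(6·3)=-2471/25542, b=Δ2−h2·(2M2+M3)/6=3411/946
seg 3: a=4, c=M3/2=-1581/946, d=(M4−M3)/(6·2)=491/473, b=Δ3−h3·(2M3+M4)/6=-1802/473
seg 4: a=-2, c=M4/2=4311/946, d=(M5−M4)/(6·1)=-1437/946, b=Δ4−h4·(2M4+M5)/6=928/473
t_q=1/2 → seg 0, τ=1/2; S=5+-3166/473·τ+0·τ²+801/1892·τ³=25825/15136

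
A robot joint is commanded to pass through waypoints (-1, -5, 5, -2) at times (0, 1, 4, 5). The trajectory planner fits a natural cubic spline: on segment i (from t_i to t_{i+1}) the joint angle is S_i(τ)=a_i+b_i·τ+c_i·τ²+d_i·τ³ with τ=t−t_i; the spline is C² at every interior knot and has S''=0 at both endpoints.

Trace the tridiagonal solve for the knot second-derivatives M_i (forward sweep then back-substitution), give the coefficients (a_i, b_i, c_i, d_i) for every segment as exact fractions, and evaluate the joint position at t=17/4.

  seg 0: a=-1 b=-929/165 c=0 d=269/165
  seg 1: a=-5 b=-122/165 c=269/55 d=-53/45
  seg 2: a=5 b=-527/165 c=-314/55 d=314/165
S(17/4) = 6819/1760

Δ: Δ0=-4, Δ1=10/3, Δ2=-7
row 1: diag=8, rhs=44; c'=3/8, d'=11/2
row 2: denom=8−3·3/8=55/8; d'=(-62−3·11/2)/(55/8)=-628/55
back: M2=-628/55
back: M1=11/2−3/8·-628/55=538/55
M: M0=0, M1=538/55, M2=-628/55, M3=0
seg 0: a=-1, c=M0/2=0, d=(M1−M0)/(6·1)=269/165, b=Δ0−h0·(2M0+M1)/6=-929/165
seg 1: a=-5, c=M1/2=269/55, d=(M2−M1)/(6·3)=-53/45, b=Δ1−h1·(2M1+M2)/6=-122/165
seg 2: a=5, c=M2/2=-314/55, d=(M3−M2)/(6·1)=314/165, b=Δ2−h2·(2M2+M3)/6=-527/165
t_q=17/4 → seg 2, τ=1/4; S=5+-527/165·τ+-314/55·τ²+314/165·τ³=6819/1760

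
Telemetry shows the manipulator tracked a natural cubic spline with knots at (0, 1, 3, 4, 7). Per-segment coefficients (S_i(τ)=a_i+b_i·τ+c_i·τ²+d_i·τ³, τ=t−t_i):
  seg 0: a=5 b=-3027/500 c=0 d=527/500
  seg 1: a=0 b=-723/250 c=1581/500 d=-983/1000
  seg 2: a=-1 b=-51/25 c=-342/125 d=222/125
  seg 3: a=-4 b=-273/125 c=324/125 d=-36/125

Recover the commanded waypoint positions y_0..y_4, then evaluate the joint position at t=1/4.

y_0=5 y_1=0 y_2=-1 y_3=-4 y_4=5
S(1/4) = 22419/6400

y_0 = S_0(0) = a_0 = 5
y_1 = S_1(0) = a_1 = 0
y_2 = S_2(0) = a_2 = -1
y_3 = S_3(0) = a_3 = -4
y_4 = S_3(3) = 5
t_q=1/4 is in segment 0 (τ=1/4); S_0(τ)=22419/6400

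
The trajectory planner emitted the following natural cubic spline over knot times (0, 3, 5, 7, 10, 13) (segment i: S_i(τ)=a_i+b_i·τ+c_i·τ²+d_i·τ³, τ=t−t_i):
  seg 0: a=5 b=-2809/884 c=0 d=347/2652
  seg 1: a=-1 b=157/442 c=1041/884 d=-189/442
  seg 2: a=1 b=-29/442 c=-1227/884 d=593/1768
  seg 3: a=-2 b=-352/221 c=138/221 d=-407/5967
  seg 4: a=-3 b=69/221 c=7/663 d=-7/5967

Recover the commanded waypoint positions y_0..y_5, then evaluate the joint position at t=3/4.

y_0=5 y_1=-1 y_2=1 y_3=-2 y_4=-3 y_5=-2
S(3/4) = 151171/56576

y_0 = S_0(0) = a_0 = 5
y_1 = S_1(0) = a_1 = -1
y_2 = S_2(0) = a_2 = 1
y_3 = S_3(0) = a_3 = -2
y_4 = S_4(0) = a_4 = -3
y_5 = S_4(3) = -2
t_q=3/4 is in segment 0 (τ=3/4); S_0(τ)=151171/56576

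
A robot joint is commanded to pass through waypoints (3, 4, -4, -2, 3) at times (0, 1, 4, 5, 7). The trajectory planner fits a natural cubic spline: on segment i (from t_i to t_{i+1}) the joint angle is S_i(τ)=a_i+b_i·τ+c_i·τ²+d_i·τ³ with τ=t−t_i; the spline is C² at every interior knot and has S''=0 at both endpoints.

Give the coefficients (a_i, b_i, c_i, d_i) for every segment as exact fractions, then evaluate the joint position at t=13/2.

Δ: Δ0=1, Δ1=-8/3, Δ2=2, Δ3=5/2
row 1: diag=8, rhs=-22; c'=3/8, d'=-11/4
row 2: denom=8−3·3/8=55/8; d'=(28−3·-11/4)/(55/8)=58/11
row 3: denom=6−1·8/55=322/55; d'=(3−1·58/11)/(322/55)=-125/322
back: M3=-125/322
back: M2=58/11−8/55·-125/322=858/161
back: M1=-11/4−3/8·858/161=-1529/322
M: M0=0, M1=-1529/322, M2=858/161, M3=-125/322, M4=0
seg 0: a=3, c=M0/2=0, d=(M1−M0)/(6·1)=-1529/1932, b=Δ0−h0·(2M0+M1)/6=3461/1932
seg 1: a=4, c=M1/2=-1529/644, d=(M2−M1)/(6·3)=3245/5796, b=Δ1−h1·(2M1+M2)/6=-563/966
seg 2: a=-4, c=M2/2=429/161, d=(M3−M2)/(6·1)=-263/276, b=Δ2−h2·(2M2+M3)/6=557/1932
seg 3: a=-2, c=M3/2=-125/644, d=(M4−M3)/(6·2)=125/3864, b=Δ3−h3·(2M3+M4)/6=2665/966
t_q=13/2 → seg 3, τ=3/2; S=-2+2665/966·τ+-125/644·τ²+125/3864·τ³=18657/10304

  seg 0: a=3 b=3461/1932 c=0 d=-1529/1932
  seg 1: a=4 b=-563/966 c=-1529/644 d=3245/5796
  seg 2: a=-4 b=557/1932 c=429/161 d=-263/276
  seg 3: a=-2 b=2665/966 c=-125/644 d=125/3864
S(13/2) = 18657/10304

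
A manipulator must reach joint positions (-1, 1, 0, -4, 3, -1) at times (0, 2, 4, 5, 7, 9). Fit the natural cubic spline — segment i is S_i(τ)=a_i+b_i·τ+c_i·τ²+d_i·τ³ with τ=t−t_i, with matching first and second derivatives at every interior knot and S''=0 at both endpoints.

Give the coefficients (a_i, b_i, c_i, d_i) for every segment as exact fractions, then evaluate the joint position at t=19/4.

Δ: Δ0=1, Δ1=-1/2, Δ2=-4, Δ3=7/2, Δ4=-2
row 1: diag=8, rhs=-9; c'=1/4, d'=-9/8
row 2: denom=6−2·1/4=11/2; d'=(-21−2·-9/8)/(11/2)=-75/22
row 3: denom=6−1·2/11=64/11; d'=(45−1·-75/22)/(64/11)=1065/128
row 4: denom=8−2·11/32=117/16; d'=(-33−2·1065/128)/(117/16)=-353/52
back: M4=-353/52
back: M3=1065/128−11/32·-353/52=277/26
back: M2=-75/22−2/11·277/26=-139/26
back: M1=-9/8−1/4·-139/26=11/52
M: M0=0, M1=11/52, M2=-139/26, M3=277/26, M4=-353/52, M5=0
seg 0: a=-1, c=M0/2=0, d=(M1−M0)/(6·2)=11/624, b=Δ0−h0·(2M0+M1)/6=145/156
seg 1: a=1, c=M1/2=11/104, d=(M2−M1)/(6·2)=-289/624, b=Δ1−h1·(2M1+M2)/6=89/78
seg 2: a=0, c=M2/2=-139/52, d=(M3−M2)/(6·1)=8/3, b=Δ2−h2·(2M2+M3)/6=-623/156
seg 3: a=-4, c=M3/2=277/52, d=(M4−M3)/(6·2)=-907/624, b=Δ3−h3·(2M3+M4)/6=-209/156
seg 4: a=3, c=M4/2=-353/104, d=(M5−M4)/(6·2)=353/624, b=Δ4−h4·(2M4+M5)/6=197/78
t_q=19/4 → seg 2, τ=3/4; S=0+-623/156·τ+-139/52·τ²+8/3·τ³=-2807/832

  seg 0: a=-1 b=145/156 c=0 d=11/624
  seg 1: a=1 b=89/78 c=11/104 d=-289/624
  seg 2: a=0 b=-623/156 c=-139/52 d=8/3
  seg 3: a=-4 b=-209/156 c=277/52 d=-907/624
  seg 4: a=3 b=197/78 c=-353/104 d=353/624
S(19/4) = -2807/832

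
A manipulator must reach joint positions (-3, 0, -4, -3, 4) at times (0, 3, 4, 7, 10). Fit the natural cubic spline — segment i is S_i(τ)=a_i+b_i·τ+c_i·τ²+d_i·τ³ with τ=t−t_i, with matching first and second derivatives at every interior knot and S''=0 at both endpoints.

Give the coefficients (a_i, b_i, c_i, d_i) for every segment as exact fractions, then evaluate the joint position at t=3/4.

  seg 0: a=-3 b=709/228 c=0 d=-481/2052
  seg 1: a=0 b=-367/114 c=-481/228 d=101/76
  seg 2: a=-4 b=-787/228 c=107/57 d=-421/2052
  seg 3: a=-3 b=259/114 c=7/228 d=-7/2052
S(3/4) = -3729/4864

Δ: Δ0=1, Δ1=-4, Δ2=1/3, Δ3=7/3
row 1: diag=8, rhs=-30; c'=1/8, d'=-15/4
row 2: denom=8−1·1/8=63/8; d'=(26−1·-15/4)/(63/8)=34/9
row 3: denom=12−3·8/21=76/7; d'=(12−3·34/9)/(76/7)=7/114
back: M3=7/114
back: M2=34/9−8/21·7/114=214/57
back: M1=-15/4−1/8·214/57=-481/114
M: M0=0, M1=-481/114, M2=214/57, M3=7/114, M4=0
seg 0: a=-3, c=M0/2=0, d=(M1−M0)/(6·3)=-481/2052, b=Δ0−h0·(2M0+M1)/6=709/228
seg 1: a=0, c=M1/2=-481/228, d=(M2−M1)/(6·1)=101/76, b=Δ1−h1·(2M1+M2)/6=-367/114
seg 2: a=-4, c=M2/2=107/57, d=(M3−M2)/(6·3)=-421/2052, b=Δ2−h2·(2M2+M3)/6=-787/228
seg 3: a=-3, c=M3/2=7/228, d=(M4−M3)/(6·3)=-7/2052, b=Δ3−h3·(2M3+M4)/6=259/114
t_q=3/4 → seg 0, τ=3/4; S=-3+709/228·τ+0·τ²+-481/2052·τ³=-3729/4864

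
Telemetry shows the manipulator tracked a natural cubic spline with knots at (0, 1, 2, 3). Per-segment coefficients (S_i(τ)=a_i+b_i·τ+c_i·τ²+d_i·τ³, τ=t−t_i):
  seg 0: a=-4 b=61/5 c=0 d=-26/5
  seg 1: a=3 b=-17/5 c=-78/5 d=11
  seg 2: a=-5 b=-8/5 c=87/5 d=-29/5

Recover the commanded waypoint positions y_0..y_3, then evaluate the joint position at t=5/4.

y_0 = S_0(0) = a_0 = -4
y_1 = S_1(0) = a_1 = 3
y_2 = S_2(0) = a_2 = -5
y_3 = S_2(1) = 5
t_q=5/4 is in segment 1 (τ=1/4); S_1(τ)=431/320

y_0=-4 y_1=3 y_2=-5 y_3=5
S(5/4) = 431/320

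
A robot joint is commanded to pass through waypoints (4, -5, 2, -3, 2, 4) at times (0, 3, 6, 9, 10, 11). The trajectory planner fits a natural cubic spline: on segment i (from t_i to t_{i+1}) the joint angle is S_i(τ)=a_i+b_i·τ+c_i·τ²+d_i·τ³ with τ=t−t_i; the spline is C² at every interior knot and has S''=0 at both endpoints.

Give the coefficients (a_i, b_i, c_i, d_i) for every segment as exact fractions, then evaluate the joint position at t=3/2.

  seg 0: a=4 b=-6184/1251 c=0 d=2431/11259
  seg 1: a=-5 b=1109/1251 c=2431/1251 d=-5483/11259
  seg 2: a=2 b=-754/1251 c=-3052/1251 d=7825/11259
  seg 3: a=-3 b=4409/1251 c=1591/417 d=-2927/1251
  seg 4: a=2 b=5174/1251 c=-1336/417 d=1336/1251
S(3/2) = -2987/1112

Δ: Δ0=-3, Δ1=7/3, Δ2=-5/3, Δ3=5, Δ4=2
row 1: diag=12, rhs=32; c'=1/4, d'=8/3
row 2: denom=12−3·1/4=45/4; d'=(-24−3·8/3)/(45/4)=-128/45
row 3: denom=8−3·4/15=36/5; d'=(40−3·-128/45)/(36/5)=182/27
row 4: denom=4−1·5/36=139/36; d'=(-18−1·182/27)/(139/36)=-2672/417
back: M4=-2672/417
back: M3=182/27−5/36·-2672/417=3182/417
back: M2=-128/45−4/15·3182/417=-6104/1251
back: M1=8/3−1/4·-6104/1251=4862/1251
M: M0=0, M1=4862/1251, M2=-6104/1251, M3=3182/417, M4=-2672/417, M5=0
seg 0: a=4, c=M0/2=0, d=(M1−M0)/(6·3)=2431/11259, b=Δ0−h0·(2M0+M1)/6=-6184/1251
seg 1: a=-5, c=M1/2=2431/1251, d=(M2−M1)/(6·3)=-5483/11259, b=Δ1−h1·(2M1+M2)/6=1109/1251
seg 2: a=2, c=M2/2=-3052/1251, d=(M3−M2)/(6·3)=7825/11259, b=Δ2−h2·(2M2+M3)/6=-754/1251
seg 3: a=-3, c=M3/2=1591/417, d=(M4−M3)/(6·1)=-2927/1251, b=Δ3−h3·(2M3+M4)/6=4409/1251
seg 4: a=2, c=M4/2=-1336/417, d=(M5−M4)/(6·1)=1336/1251, b=Δ4−h4·(2M4+M5)/6=5174/1251
t_q=3/2 → seg 0, τ=3/2; S=4+-6184/1251·τ+0·τ²+2431/11259·τ³=-2987/1112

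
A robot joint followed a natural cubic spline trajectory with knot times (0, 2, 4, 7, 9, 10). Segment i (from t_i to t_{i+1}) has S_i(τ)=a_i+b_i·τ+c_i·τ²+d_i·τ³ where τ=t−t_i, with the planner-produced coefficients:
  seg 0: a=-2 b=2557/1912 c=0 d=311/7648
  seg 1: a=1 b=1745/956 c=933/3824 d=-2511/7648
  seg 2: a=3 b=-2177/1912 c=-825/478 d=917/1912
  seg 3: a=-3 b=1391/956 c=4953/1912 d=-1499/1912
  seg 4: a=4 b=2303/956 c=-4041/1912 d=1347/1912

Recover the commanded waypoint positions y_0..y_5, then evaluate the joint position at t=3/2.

y_0=-2 y_1=1 y_2=3 y_3=-3 y_4=4 y_5=5
S(3/2) = 8765/61184

y_0 = S_0(0) = a_0 = -2
y_1 = S_1(0) = a_1 = 1
y_2 = S_2(0) = a_2 = 3
y_3 = S_3(0) = a_3 = -3
y_4 = S_4(0) = a_4 = 4
y_5 = S_4(1) = 5
t_q=3/2 is in segment 0 (τ=3/2); S_0(τ)=8765/61184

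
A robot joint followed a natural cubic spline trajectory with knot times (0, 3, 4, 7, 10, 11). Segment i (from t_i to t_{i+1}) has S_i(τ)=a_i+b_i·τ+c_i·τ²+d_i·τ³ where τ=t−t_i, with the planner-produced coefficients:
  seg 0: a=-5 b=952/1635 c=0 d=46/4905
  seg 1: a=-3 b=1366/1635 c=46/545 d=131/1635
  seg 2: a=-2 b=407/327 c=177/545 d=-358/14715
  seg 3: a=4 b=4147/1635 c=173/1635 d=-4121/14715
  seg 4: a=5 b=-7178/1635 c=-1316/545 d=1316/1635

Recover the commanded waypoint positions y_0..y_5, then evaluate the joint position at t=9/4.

y_0 = S_0(0) = a_0 = -5
y_1 = S_1(0) = a_1 = -3
y_2 = S_2(0) = a_2 = -2
y_3 = S_3(0) = a_3 = 4
y_4 = S_4(0) = a_4 = 5
y_5 = S_4(1) = -1
t_q=9/4 is in segment 0 (τ=9/4); S_0(τ)=-62489/17440

y_0=-5 y_1=-3 y_2=-2 y_3=4 y_4=5 y_5=-1
S(9/4) = -62489/17440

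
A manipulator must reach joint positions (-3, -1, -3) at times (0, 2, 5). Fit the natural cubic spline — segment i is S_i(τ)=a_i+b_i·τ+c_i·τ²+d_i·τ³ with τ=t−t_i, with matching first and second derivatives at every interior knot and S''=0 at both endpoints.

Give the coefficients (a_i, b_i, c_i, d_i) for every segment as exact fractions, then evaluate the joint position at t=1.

  seg 0: a=-3 b=4/3 c=0 d=-1/12
  seg 1: a=-1 b=1/3 c=-1/2 d=1/18
S(1) = -7/4

Δ: Δ0=1, Δ1=-2/3
row 1: diag=10, rhs=-10; c'=3/10, d'=-1
back: M1=-1
M: M0=0, M1=-1, M2=0
seg 0: a=-3, c=M0/2=0, d=(M1−M0)/(6·2)=-1/12, b=Δ0−h0·(2M0+M1)/6=4/3
seg 1: a=-1, c=M1/2=-1/2, d=(M2−M1)/(6·3)=1/18, b=Δ1−h1·(2M1+M2)/6=1/3
t_q=1 → seg 0, τ=1; S=-3+4/3·τ+0·τ²+-1/12·τ³=-7/4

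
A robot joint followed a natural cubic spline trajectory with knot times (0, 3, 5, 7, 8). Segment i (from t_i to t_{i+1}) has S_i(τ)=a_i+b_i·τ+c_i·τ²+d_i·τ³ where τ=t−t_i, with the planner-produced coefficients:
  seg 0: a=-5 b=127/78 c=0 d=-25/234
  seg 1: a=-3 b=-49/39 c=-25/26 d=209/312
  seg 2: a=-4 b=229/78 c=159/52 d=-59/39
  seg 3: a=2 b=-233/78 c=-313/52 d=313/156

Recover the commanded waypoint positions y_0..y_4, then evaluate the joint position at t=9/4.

y_0=-5 y_1=-3 y_2=-4 y_3=2 y_4=-5
S(9/4) = -4249/1664

y_0 = S_0(0) = a_0 = -5
y_1 = S_1(0) = a_1 = -3
y_2 = S_2(0) = a_2 = -4
y_3 = S_3(0) = a_3 = 2
y_4 = S_3(1) = -5
t_q=9/4 is in segment 0 (τ=9/4); S_0(τ)=-4249/1664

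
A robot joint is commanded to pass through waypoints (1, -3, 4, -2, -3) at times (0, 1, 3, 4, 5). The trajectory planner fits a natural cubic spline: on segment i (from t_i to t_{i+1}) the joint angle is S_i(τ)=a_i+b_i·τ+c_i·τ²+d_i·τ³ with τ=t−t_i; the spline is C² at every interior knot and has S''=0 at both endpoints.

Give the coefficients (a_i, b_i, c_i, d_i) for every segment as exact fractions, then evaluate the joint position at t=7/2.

Δ: Δ0=-4, Δ1=7/2, Δ2=-6, Δ3=-1
row 1: diag=6, rhs=45; c'=1/3, d'=15/2
row 2: denom=6−2·1/3=16/3; d'=(-57−2·15/2)/(16/3)=-27/2
row 3: denom=4−1·3/16=61/16; d'=(30−1·-27/2)/(61/16)=696/61
back: M3=696/61
back: M2=-27/2−3/16·696/61=-954/61
back: M1=15/2−1/3·-954/61=1551/122
M: M0=0, M1=1551/122, M2=-954/61, M3=696/61, M4=0
seg 0: a=1, c=M0/2=0, d=(M1−M0)/(6·1)=517/244, b=Δ0−h0·(2M0+M1)/6=-1493/244
seg 1: a=-3, c=M1/2=1551/244, d=(M2−M1)/(6·2)=-1153/488, b=Δ1−h1·(2M1+M2)/6=29/122
seg 2: a=4, c=M2/2=-477/61, d=(M3−M2)/(6·1)=275/61, b=Δ2−h2·(2M2+M3)/6=-164/61
seg 3: a=-2, c=M3/2=348/61, d=(M4−M3)/(6·1)=-116/61, b=Δ3−h3·(2M3+M4)/6=-293/61
t_q=7/2 → seg 2, τ=1/2; S=4+-164/61·τ+-477/61·τ²+275/61·τ³=617/488

  seg 0: a=1 b=-1493/244 c=0 d=517/244
  seg 1: a=-3 b=29/122 c=1551/244 d=-1153/488
  seg 2: a=4 b=-164/61 c=-477/61 d=275/61
  seg 3: a=-2 b=-293/61 c=348/61 d=-116/61
S(7/2) = 617/488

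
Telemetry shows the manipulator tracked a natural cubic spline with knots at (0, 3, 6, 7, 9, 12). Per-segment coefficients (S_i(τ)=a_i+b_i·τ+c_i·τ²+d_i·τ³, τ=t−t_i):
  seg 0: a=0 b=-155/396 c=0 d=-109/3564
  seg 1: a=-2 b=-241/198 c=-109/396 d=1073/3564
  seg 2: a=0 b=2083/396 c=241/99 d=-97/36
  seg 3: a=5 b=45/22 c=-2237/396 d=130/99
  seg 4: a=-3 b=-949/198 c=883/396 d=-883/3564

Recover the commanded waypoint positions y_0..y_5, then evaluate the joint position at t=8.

y_0=0 y_1=-2 y_2=0 y_3=5 y_4=-3 y_5=-4
S(8) = 1073/396

y_0 = S_0(0) = a_0 = 0
y_1 = S_1(0) = a_1 = -2
y_2 = S_2(0) = a_2 = 0
y_3 = S_3(0) = a_3 = 5
y_4 = S_4(0) = a_4 = -3
y_5 = S_4(3) = -4
t_q=8 is in segment 3 (τ=1); S_3(τ)=1073/396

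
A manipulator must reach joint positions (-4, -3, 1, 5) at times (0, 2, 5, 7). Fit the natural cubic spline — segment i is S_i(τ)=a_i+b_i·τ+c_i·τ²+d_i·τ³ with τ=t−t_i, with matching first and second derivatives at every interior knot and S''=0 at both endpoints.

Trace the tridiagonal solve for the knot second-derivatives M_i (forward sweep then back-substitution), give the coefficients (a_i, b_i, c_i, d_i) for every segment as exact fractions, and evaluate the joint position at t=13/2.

Δ: Δ0=1/2, Δ1=4/3, Δ2=2
row 1: diag=10, rhs=5; c'=3/10, d'=1/2
row 2: denom=10−3·3/10=91/10; d'=(4−3·1/2)/(91/10)=25/91
back: M2=25/91
back: M1=1/2−3/10·25/91=38/91
M: M0=0, M1=38/91, M2=25/91, M3=0
seg 0: a=-4, c=M0/2=0, d=(M1−M0)/(6·2)=19/546, b=Δ0−h0·(2M0+M1)/6=197/546
seg 1: a=-3, c=M1/2=19/91, d=(M2−M1)/(6·3)=-1/126, b=Δ1−h1·(2M1+M2)/6=425/546
seg 2: a=1, c=M2/2=25/182, d=(M3−M2)/(6·2)=-25/1092, b=Δ2−h2·(2M2+M3)/6=496/273
t_q=13/2 → seg 2, τ=3/2; S=1+496/273·τ+25/182·τ²+-25/1092·τ³=11523/2912

  seg 0: a=-4 b=197/546 c=0 d=19/546
  seg 1: a=-3 b=425/546 c=19/91 d=-1/126
  seg 2: a=1 b=496/273 c=25/182 d=-25/1092
S(13/2) = 11523/2912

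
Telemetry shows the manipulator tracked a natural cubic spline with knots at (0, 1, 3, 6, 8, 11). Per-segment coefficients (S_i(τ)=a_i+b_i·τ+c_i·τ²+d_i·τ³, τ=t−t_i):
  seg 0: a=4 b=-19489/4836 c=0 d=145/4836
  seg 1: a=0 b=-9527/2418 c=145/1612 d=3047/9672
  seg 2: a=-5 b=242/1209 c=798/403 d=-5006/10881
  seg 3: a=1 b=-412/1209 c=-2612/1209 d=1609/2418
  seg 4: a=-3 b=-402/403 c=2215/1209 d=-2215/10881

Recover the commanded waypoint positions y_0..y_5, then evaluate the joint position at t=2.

y_0=4 y_1=0 y_2=-5 y_3=1 y_4=-3 y_5=5
S(2) = -11397/3224

y_0 = S_0(0) = a_0 = 4
y_1 = S_1(0) = a_1 = 0
y_2 = S_2(0) = a_2 = -5
y_3 = S_3(0) = a_3 = 1
y_4 = S_4(0) = a_4 = -3
y_5 = S_4(3) = 5
t_q=2 is in segment 1 (τ=1); S_1(τ)=-11397/3224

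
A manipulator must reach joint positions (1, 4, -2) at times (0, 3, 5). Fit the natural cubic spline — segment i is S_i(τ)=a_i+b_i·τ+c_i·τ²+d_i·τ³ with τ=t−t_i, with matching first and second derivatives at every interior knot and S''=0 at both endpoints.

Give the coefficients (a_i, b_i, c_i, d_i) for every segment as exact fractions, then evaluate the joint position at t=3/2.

  seg 0: a=1 b=11/5 c=0 d=-2/15
  seg 1: a=4 b=-7/5 c=-6/5 d=1/5
S(3/2) = 77/20

Δ: Δ0=1, Δ1=-3
row 1: diag=10, rhs=-24; c'=1/5, d'=-12/5
back: M1=-12/5
M: M0=0, M1=-12/5, M2=0
seg 0: a=1, c=M0/2=0, d=(M1−M0)/(6·3)=-2/15, b=Δ0−h0·(2M0+M1)/6=11/5
seg 1: a=4, c=M1/2=-6/5, d=(M2−M1)/(6·2)=1/5, b=Δ1−h1·(2M1+M2)/6=-7/5
t_q=3/2 → seg 0, τ=3/2; S=1+11/5·τ+0·τ²+-2/15·τ³=77/20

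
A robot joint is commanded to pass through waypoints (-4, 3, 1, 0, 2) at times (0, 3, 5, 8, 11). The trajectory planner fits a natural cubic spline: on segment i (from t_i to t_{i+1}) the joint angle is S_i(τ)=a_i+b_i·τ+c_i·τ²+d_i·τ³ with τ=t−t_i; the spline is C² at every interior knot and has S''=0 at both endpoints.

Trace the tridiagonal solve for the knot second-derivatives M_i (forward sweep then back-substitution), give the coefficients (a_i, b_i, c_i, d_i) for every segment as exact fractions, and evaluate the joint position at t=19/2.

Δ: Δ0=7/3, Δ1=-1, Δ2=-1/3, Δ3=2/3
row 1: diag=10, rhs=-20; c'=1/5, d'=-2
row 2: denom=10−2·1/5=48/5; d'=(4−2·-2)/(48/5)=5/6
row 3: denom=12−3·5/16=177/16; d'=(6−3·5/6)/(177/16)=56/177
back: M3=56/177
back: M2=5/6−5/16·56/177=130/177
back: M1=-2−1/5·130/177=-380/177
M: M0=0, M1=-380/177, M2=130/177, M3=56/177, M4=0
seg 0: a=-4, c=M0/2=0, d=(M1−M0)/(6·3)=-190/1593, b=Δ0−h0·(2M0+M1)/6=201/59
seg 1: a=3, c=M1/2=-190/177, d=(M2−M1)/(6·2)=85/354, b=Δ1−h1·(2M1+M2)/6=11/59
seg 2: a=1, c=M2/2=65/177, d=(M3−M2)/(6·3)=-37/1593, b=Δ2−h2·(2M2+M3)/6=-217/177
seg 3: a=0, c=M3/2=28/177, d=(M4−M3)/(6·3)=-28/1593, b=Δ3−h3·(2M3+M4)/6=62/177
t_q=19/2 → seg 3, τ=3/2; S=0+62/177·τ+28/177·τ²+-28/1593·τ³=97/118

  seg 0: a=-4 b=201/59 c=0 d=-190/1593
  seg 1: a=3 b=11/59 c=-190/177 d=85/354
  seg 2: a=1 b=-217/177 c=65/177 d=-37/1593
  seg 3: a=0 b=62/177 c=28/177 d=-28/1593
S(19/2) = 97/118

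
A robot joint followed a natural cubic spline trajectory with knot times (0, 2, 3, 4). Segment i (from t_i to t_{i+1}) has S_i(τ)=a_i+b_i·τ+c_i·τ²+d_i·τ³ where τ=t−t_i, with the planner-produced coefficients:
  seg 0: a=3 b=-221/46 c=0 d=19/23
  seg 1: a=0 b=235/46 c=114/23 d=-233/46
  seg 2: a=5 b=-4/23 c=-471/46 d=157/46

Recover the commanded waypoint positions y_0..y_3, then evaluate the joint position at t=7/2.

y_0 = S_0(0) = a_0 = 3
y_1 = S_1(0) = a_1 = 0
y_2 = S_2(0) = a_2 = 5
y_3 = S_2(1) = -2
t_q=7/2 is in segment 2 (τ=1/2); S_2(τ)=1023/368

y_0=3 y_1=0 y_2=5 y_3=-2
S(7/2) = 1023/368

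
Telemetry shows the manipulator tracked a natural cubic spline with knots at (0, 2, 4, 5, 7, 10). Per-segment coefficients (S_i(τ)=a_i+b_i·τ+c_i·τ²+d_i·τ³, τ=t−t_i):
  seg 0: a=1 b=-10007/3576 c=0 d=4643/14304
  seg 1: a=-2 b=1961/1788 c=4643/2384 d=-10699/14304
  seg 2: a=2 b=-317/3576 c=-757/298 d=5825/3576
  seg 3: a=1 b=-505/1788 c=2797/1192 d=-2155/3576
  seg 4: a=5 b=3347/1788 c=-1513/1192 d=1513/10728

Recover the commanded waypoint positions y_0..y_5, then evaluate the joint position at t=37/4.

y_0 = S_0(0) = a_0 = 1
y_1 = S_1(0) = a_1 = -2
y_2 = S_2(0) = a_2 = 2
y_3 = S_3(0) = a_3 = 1
y_4 = S_4(0) = a_4 = 5
y_5 = S_4(3) = 3
t_q=37/4 is in segment 4 (τ=9/4); S_4(τ)=335093/76288

y_0=1 y_1=-2 y_2=2 y_3=1 y_4=5 y_5=3
S(37/4) = 335093/76288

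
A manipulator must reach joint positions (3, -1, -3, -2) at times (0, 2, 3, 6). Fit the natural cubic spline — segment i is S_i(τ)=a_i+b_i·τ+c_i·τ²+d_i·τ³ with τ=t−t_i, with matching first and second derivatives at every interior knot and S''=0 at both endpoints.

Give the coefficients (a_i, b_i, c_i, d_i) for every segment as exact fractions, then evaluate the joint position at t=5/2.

Δ: Δ0=-2, Δ1=-2, Δ2=1/3
row 1: diag=6, rhs=0; c'=1/6, d'=0
row 2: denom=8−1·1/6=47/6; d'=(14−1·0)/(47/6)=84/47
back: M2=84/47
back: M1=0−1/6·84/47=-14/47
M: M0=0, M1=-14/47, M2=84/47, M3=0
seg 0: a=3, c=M0/2=0, d=(M1−M0)/(6·2)=-7/282, b=Δ0−h0·(2M0+M1)/6=-268/141
seg 1: a=-1, c=M1/2=-7/47, d=(M2−M1)/(6·1)=49/141, b=Δ1−h1·(2M1+M2)/6=-310/141
seg 2: a=-3, c=M2/2=42/47, d=(M3−M2)/(6·3)=-14/141, b=Δ2−h2·(2M2+M3)/6=-205/141
t_q=5/2 → seg 1, τ=1/2; S=-1+-310/141·τ+-7/47·τ²+49/141·τ³=-787/376

  seg 0: a=3 b=-268/141 c=0 d=-7/282
  seg 1: a=-1 b=-310/141 c=-7/47 d=49/141
  seg 2: a=-3 b=-205/141 c=42/47 d=-14/141
S(5/2) = -787/376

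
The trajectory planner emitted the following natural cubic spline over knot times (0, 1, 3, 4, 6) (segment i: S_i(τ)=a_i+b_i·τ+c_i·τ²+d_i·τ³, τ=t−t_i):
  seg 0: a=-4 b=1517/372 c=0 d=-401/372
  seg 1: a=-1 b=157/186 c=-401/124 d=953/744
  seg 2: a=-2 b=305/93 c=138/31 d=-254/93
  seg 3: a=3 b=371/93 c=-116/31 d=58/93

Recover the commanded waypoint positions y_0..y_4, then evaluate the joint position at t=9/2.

y_0=-4 y_1=-1 y_2=-2 y_3=3 y_4=1
S(9/2) = 513/124

y_0 = S_0(0) = a_0 = -4
y_1 = S_1(0) = a_1 = -1
y_2 = S_2(0) = a_2 = -2
y_3 = S_3(0) = a_3 = 3
y_4 = S_3(2) = 1
t_q=9/2 is in segment 3 (τ=1/2); S_3(τ)=513/124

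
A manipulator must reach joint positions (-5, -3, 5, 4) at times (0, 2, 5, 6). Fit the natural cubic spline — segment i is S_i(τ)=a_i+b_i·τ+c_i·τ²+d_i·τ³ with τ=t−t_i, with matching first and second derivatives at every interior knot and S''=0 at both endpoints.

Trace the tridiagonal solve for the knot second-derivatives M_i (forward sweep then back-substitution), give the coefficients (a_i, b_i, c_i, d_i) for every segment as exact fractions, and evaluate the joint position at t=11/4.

Δ: Δ0=1, Δ1=8/3, Δ2=-1
row 1: diag=10, rhs=10; c'=3/10, d'=1
row 2: denom=8−3·3/10=71/10; d'=(-22−3·1)/(71/10)=-250/71
back: M2=-250/71
back: M1=1−3/10·-250/71=146/71
M: M0=0, M1=146/71, M2=-250/71, M3=0
seg 0: a=-5, c=M0/2=0, d=(M1−M0)/(6·2)=73/426, b=Δ0−h0·(2M0+M1)/6=67/213
seg 1: a=-3, c=M1/2=73/71, d=(M2−M1)/(6·3)=-22/71, b=Δ1−h1·(2M1+M2)/6=505/213
seg 2: a=5, c=M2/2=-125/71, d=(M3−M2)/(6·1)=125/213, b=Δ2−h2·(2M2+M3)/6=37/213
t_q=11/4 → seg 1, τ=3/4; S=-3+505/213·τ+73/71·τ²+-22/71·τ³=-1759/2272

  seg 0: a=-5 b=67/213 c=0 d=73/426
  seg 1: a=-3 b=505/213 c=73/71 d=-22/71
  seg 2: a=5 b=37/213 c=-125/71 d=125/213
S(11/4) = -1759/2272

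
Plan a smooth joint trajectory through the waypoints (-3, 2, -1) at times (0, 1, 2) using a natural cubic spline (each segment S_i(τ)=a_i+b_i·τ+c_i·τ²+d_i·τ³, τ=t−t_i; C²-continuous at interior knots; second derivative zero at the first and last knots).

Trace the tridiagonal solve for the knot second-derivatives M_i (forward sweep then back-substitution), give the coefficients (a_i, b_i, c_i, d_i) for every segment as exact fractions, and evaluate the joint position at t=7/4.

Δ: Δ0=5, Δ1=-3
row 1: diag=4, rhs=-48; c'=1/4, d'=-12
back: M1=-12
M: M0=0, M1=-12, M2=0
seg 0: a=-3, c=M0/2=0, d=(M1−M0)/(6·1)=-2, b=Δ0−h0·(2M0+M1)/6=7
seg 1: a=2, c=M1/2=-6, d=(M2−M1)/(6·1)=2, b=Δ1−h1·(2M1+M2)/6=1
t_q=7/4 → seg 1, τ=3/4; S=2+1·τ+-6·τ²+2·τ³=7/32

  seg 0: a=-3 b=7 c=0 d=-2
  seg 1: a=2 b=1 c=-6 d=2
S(7/4) = 7/32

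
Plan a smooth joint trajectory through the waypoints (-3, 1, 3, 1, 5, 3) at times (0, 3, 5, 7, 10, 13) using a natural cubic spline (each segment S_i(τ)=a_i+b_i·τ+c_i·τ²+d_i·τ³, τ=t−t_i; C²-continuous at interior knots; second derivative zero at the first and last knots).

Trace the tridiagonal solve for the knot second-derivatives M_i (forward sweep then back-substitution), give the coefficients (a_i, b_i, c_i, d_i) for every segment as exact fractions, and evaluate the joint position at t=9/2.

Δ: Δ0=4/3, Δ1=1, Δ2=-1, Δ3=4/3, Δ4=-2/3
row 1: diag=10, rhs=-2; c'=1/5, d'=-1/5
row 2: denom=8−2·1/5=38/5; d'=(-12−2·-1/5)/(38/5)=-29/19
row 3: denom=10−2·5/19=180/19; d'=(14−2·-29/19)/(180/19)=9/5
row 4: denom=12−3·19/60=221/20; d'=(-12−3·9/5)/(221/20)=-348/221
back: M4=-348/221
back: M3=9/5−19/60·-348/221=508/221
back: M2=-29/19−5/19·508/221=-471/221
back: M1=-1/5−1/5·-471/221=50/221
M: M0=0, M1=50/221, M2=-471/221, M3=508/221, M4=-348/221, M5=0
seg 0: a=-3, c=M0/2=0, d=(M1−M0)/(6·3)=25/1989, b=Δ0−h0·(2M0+M1)/6=809/663
seg 1: a=1, c=M1/2=25/221, d=(M2−M1)/(6·2)=-521/2652, b=Δ1−h1·(2M1+M2)/6=1034/663
seg 2: a=3, c=M2/2=-471/442, d=(M3−M2)/(6·2)=979/2652, b=Δ2−h2·(2M2+M3)/6=-229/663
seg 3: a=1, c=M3/2=254/221, d=(M4−M3)/(6·3)=-428/1989, b=Δ3−h3·(2M3+M4)/6=-118/663
seg 4: a=5, c=M4/2=-174/221, d=(M5−M4)/(6·3)=58/663, b=Δ4−h4·(2M4+M5)/6=602/663
t_q=9/2 → seg 1, τ=3/2; S=1+1034/663·τ+25/221·τ²+-521/2652·τ³=20727/7072

  seg 0: a=-3 b=809/663 c=0 d=25/1989
  seg 1: a=1 b=1034/663 c=25/221 d=-521/2652
  seg 2: a=3 b=-229/663 c=-471/442 d=979/2652
  seg 3: a=1 b=-118/663 c=254/221 d=-428/1989
  seg 4: a=5 b=602/663 c=-174/221 d=58/663
S(9/2) = 20727/7072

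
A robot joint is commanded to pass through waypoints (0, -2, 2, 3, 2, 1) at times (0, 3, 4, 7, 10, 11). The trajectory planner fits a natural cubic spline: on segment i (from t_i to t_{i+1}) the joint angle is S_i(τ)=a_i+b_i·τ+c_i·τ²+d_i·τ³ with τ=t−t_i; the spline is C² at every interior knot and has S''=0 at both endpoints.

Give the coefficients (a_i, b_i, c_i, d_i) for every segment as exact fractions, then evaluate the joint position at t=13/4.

  seg 0: a=0 b=-1437/545 c=0 d=3221/14715
  seg 1: a=-2 b=1784/545 c=3221/1635 d=-2033/1635
  seg 2: a=2 b=1139/327 c=-2878/1635 d=3484/14715
  seg 3: a=3 b=-1121/1635 c=202/545 d=-46/545
  seg 4: a=2 b=-1211/1635 c=-212/545 d=212/1635
S(13/4) = -37599/34880

Δ: Δ0=-2/3, Δ1=4, Δ2=1/3, Δ3=-1/3, Δ4=-1
row 1: diag=8, rhs=28; c'=1/8, d'=7/2
row 2: denom=8−1·1/8=63/8; d'=(-22−1·7/2)/(63/8)=-68/21
row 3: denom=12−3·8/21=76/7; d'=(-4−3·-68/21)/(76/7)=10/19
row 4: denom=8−3·21/76=545/76; d'=(-4−3·10/19)/(545/76)=-424/545
back: M4=-424/545
back: M3=10/19−21/76·-424/545=404/545
back: M2=-68/21−8/21·404/545=-5756/1635
back: M1=7/2−1/8·-5756/1635=6442/1635
M: M0=0, M1=6442/1635, M2=-5756/1635, M3=404/545, M4=-424/545, M5=0
seg 0: a=0, c=M0/2=0, d=(M1−M0)/(6·3)=3221/14715, b=Δ0−h0·(2M0+M1)/6=-1437/545
seg 1: a=-2, c=M1/2=3221/1635, d=(M2−M1)/(6·1)=-2033/1635, b=Δ1−h1·(2M1+M2)/6=1784/545
seg 2: a=2, c=M2/2=-2878/1635, d=(M3−M2)/(6·3)=3484/14715, b=Δ2−h2·(2M2+M3)/6=1139/327
seg 3: a=3, c=M3/2=202/545, d=(M4−M3)/(6·3)=-46/545, b=Δ3−h3·(2M3+M4)/6=-1121/1635
seg 4: a=2, c=M4/2=-212/545, d=(M5−M4)/(6·1)=212/1635, b=Δ4−h4·(2M4+M5)/6=-1211/1635
t_q=13/4 → seg 1, τ=1/4; S=-2+1784/545·τ+3221/1635·τ²+-2033/1635·τ³=-37599/34880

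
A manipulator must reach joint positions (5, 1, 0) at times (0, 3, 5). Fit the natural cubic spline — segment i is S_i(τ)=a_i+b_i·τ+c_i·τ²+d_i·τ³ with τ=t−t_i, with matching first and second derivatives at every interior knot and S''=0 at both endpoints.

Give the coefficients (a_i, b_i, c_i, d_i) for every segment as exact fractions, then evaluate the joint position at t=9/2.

Δ: Δ0=-4/3, Δ1=-1/2
row 1: diag=10, rhs=5; c'=1/5, d'=1/2
back: M1=1/2
M: M0=0, M1=1/2, M2=0
seg 0: a=5, c=M0/2=0, d=(M1−M0)/(6·3)=1/36, b=Δ0−h0·(2M0+M1)/6=-19/12
seg 1: a=1, c=M1/2=1/4, d=(M2−M1)/(6·2)=-1/24, b=Δ1−h1·(2M1+M2)/6=-5/6
t_q=9/2 → seg 1, τ=3/2; S=1+-5/6·τ+1/4·τ²+-1/24·τ³=11/64

  seg 0: a=5 b=-19/12 c=0 d=1/36
  seg 1: a=1 b=-5/6 c=1/4 d=-1/24
S(9/2) = 11/64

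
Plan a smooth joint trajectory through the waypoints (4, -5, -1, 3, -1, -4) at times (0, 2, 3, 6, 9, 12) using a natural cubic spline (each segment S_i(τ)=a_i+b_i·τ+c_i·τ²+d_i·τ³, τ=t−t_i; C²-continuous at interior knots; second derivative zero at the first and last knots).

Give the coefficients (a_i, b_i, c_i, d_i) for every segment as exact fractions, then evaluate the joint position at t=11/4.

Δ: Δ0=-9/2, Δ1=4, Δ2=4/3, Δ3=-4/3, Δ4=-1
row 1: diag=6, rhs=51; c'=1/6, d'=17/2
row 2: denom=8−1·1/6=47/6; d'=(-16−1·17/2)/(47/6)=-147/47
row 3: denom=12−3·18/47=510/47; d'=(-16−3·-147/47)/(510/47)=-311/510
row 4: denom=12−3·47/170=1899/170; d'=(2−3·-311/510)/(1899/170)=217/633
back: M4=217/633
back: M3=-311/510−47/170·217/633=-446/633
back: M2=-147/47−18/47·-446/633=-603/211
back: M1=17/2−1/6·-603/211=1894/211
M: M0=0, M1=1894/211, M2=-603/211, M3=-446/633, M4=217/633, M5=0
seg 0: a=4, c=M0/2=0, d=(M1−M0)/(6·2)=947/1266, b=Δ0−h0·(2M0+M1)/6=-9485/1266
seg 1: a=-5, c=M1/2=947/211, d=(M2−M1)/(6·1)=-2497/1266, b=Δ1−h1·(2M1+M2)/6=1879/1266
seg 2: a=-1, c=M2/2=-603/422, d=(M3−M2)/(6·3)=1363/11394, b=Δ2−h2·(2M2+M3)/6=2876/633
seg 3: a=3, c=M3/2=-223/633, d=(M4−M3)/(6·3)=221/3798, b=Δ3−h3·(2M3+M4)/6=-1013/1266
seg 4: a=-1, c=M4/2=217/1266, d=(M5−M4)/(6·3)=-217/11394, b=Δ4−h4·(2M4+M5)/6=-850/633
t_q=11/4 → seg 1, τ=3/4; S=-5+1879/1266·τ+947/211·τ²+-2497/1266·τ³=-59265/27008

  seg 0: a=4 b=-9485/1266 c=0 d=947/1266
  seg 1: a=-5 b=1879/1266 c=947/211 d=-2497/1266
  seg 2: a=-1 b=2876/633 c=-603/422 d=1363/11394
  seg 3: a=3 b=-1013/1266 c=-223/633 d=221/3798
  seg 4: a=-1 b=-850/633 c=217/1266 d=-217/11394
S(11/4) = -59265/27008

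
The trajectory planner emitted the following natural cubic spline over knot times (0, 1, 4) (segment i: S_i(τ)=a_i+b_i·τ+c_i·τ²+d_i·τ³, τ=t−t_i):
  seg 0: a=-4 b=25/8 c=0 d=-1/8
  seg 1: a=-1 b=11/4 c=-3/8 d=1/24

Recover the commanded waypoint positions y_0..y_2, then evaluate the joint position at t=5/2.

y_0=-4 y_1=-1 y_2=5
S(5/2) = 155/64

y_0 = S_0(0) = a_0 = -4
y_1 = S_1(0) = a_1 = -1
y_2 = S_1(3) = 5
t_q=5/2 is in segment 1 (τ=3/2); S_1(τ)=155/64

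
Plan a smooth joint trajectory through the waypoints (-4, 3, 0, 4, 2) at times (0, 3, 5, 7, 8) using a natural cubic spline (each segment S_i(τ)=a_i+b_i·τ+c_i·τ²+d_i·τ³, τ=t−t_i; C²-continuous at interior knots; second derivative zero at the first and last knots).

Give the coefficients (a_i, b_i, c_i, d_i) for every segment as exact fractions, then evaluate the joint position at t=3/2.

Δ: Δ0=7/3, Δ1=-3/2, Δ2=2, Δ3=-2
row 1: diag=10, rhs=-23; c'=1/5, d'=-23/10
row 2: denom=8−2·1/5=38/5; d'=(21−2·-23/10)/(38/5)=64/19
row 3: denom=6−2·5/19=104/19; d'=(-24−2·64/19)/(104/19)=-73/13
back: M3=-73/13
back: M2=64/19−5/19·-73/13=63/13
back: M1=-23/10−1/5·63/13=-85/26
M: M0=0, M1=-85/26, M2=63/13, M3=-73/13, M4=0
seg 0: a=-4, c=M0/2=0, d=(M1−M0)/(6·3)=-85/468, b=Δ0−h0·(2M0+M1)/6=619/156
seg 1: a=3, c=M1/2=-85/52, d=(M2−M1)/(6·2)=211/312, b=Δ1−h1·(2M1+M2)/6=-73/78
seg 2: a=0, c=M2/2=63/26, d=(M3−M2)/(6·2)=-34/39, b=Δ2−h2·(2M2+M3)/6=25/39
seg 3: a=4, c=M3/2=-73/26, d=(M4−M3)/(6·1)=73/78, b=Δ3−h3·(2M3+M4)/6=-5/39
t_q=3/2 → seg 0, τ=3/2; S=-4+619/156·τ+0·τ²+-85/468·τ³=557/416

  seg 0: a=-4 b=619/156 c=0 d=-85/468
  seg 1: a=3 b=-73/78 c=-85/52 d=211/312
  seg 2: a=0 b=25/39 c=63/26 d=-34/39
  seg 3: a=4 b=-5/39 c=-73/26 d=73/78
S(3/2) = 557/416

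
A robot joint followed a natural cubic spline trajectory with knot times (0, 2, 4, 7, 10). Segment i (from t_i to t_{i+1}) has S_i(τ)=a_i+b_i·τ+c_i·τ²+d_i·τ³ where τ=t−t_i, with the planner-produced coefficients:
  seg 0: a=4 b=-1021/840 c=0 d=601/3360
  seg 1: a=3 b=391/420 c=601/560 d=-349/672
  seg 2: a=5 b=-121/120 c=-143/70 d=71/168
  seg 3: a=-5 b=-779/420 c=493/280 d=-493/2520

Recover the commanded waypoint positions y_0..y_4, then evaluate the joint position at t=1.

y_0=4 y_1=3 y_2=5 y_3=-5 y_4=0
S(1) = 3319/1120

y_0 = S_0(0) = a_0 = 4
y_1 = S_1(0) = a_1 = 3
y_2 = S_2(0) = a_2 = 5
y_3 = S_3(0) = a_3 = -5
y_4 = S_3(3) = 0
t_q=1 is in segment 0 (τ=1); S_0(τ)=3319/1120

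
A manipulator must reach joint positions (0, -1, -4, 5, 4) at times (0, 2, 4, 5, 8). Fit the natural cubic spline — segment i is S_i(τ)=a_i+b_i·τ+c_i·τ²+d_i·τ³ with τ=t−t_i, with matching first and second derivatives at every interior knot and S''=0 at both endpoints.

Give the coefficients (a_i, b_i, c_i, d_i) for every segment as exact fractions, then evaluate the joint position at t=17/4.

Δ: Δ0=-1/2, Δ1=-3/2, Δ2=9, Δ3=-1/3
row 1: diag=8, rhs=-6; c'=1/4, d'=-3/4
row 2: denom=6−2·1/4=11/2; d'=(63−2·-3/4)/(11/2)=129/11
row 3: denom=8−1·2/11=86/11; d'=(-56−1·129/11)/(86/11)=-745/86
back: M3=-745/86
back: M2=129/11−2/11·-745/86=572/43
back: M1=-3/4−1/4·572/43=-701/172
M: M0=0, M1=-701/172, M2=572/43, M3=-745/86, M4=0
seg 0: a=0, c=M0/2=0, d=(M1−M0)/(6·2)=-701/2064, b=Δ0−h0·(2M0+M1)/6=443/516
seg 1: a=-1, c=M1/2=-701/344, d=(M2−M1)/(6·2)=2989/2064, b=Δ1−h1·(2M1+M2)/6=-415/129
seg 2: a=-4, c=M2/2=286/43, d=(M3−M2)/(6·1)=-1889/516, b=Δ2−h2·(2M2+M3)/6=3101/516
seg 3: a=5, c=M3/2=-745/172, d=(M4−M3)/(6·3)=745/1548, b=Δ3−h3·(2M3+M4)/6=2149/258
t_q=17/4 → seg 2, τ=1/4; S=-4+3101/516·τ+286/43·τ²+-1889/516·τ³=-23547/11008

  seg 0: a=0 b=443/516 c=0 d=-701/2064
  seg 1: a=-1 b=-415/129 c=-701/344 d=2989/2064
  seg 2: a=-4 b=3101/516 c=286/43 d=-1889/516
  seg 3: a=5 b=2149/258 c=-745/172 d=745/1548
S(17/4) = -23547/11008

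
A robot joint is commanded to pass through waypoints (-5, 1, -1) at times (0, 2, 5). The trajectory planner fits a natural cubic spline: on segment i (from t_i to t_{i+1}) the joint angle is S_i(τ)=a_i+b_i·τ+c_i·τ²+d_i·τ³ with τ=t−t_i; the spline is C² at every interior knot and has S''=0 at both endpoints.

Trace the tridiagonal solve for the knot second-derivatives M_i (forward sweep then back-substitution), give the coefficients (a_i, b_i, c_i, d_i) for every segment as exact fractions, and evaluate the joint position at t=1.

  seg 0: a=-5 b=56/15 c=0 d=-11/60
  seg 1: a=1 b=23/15 c=-11/10 d=11/90
S(1) = -29/20

Δ: Δ0=3, Δ1=-2/3
row 1: diag=10, rhs=-22; c'=3/10, d'=-11/5
back: M1=-11/5
M: M0=0, M1=-11/5, M2=0
seg 0: a=-5, c=M0/2=0, d=(M1−M0)/(6·2)=-11/60, b=Δ0−h0·(2M0+M1)/6=56/15
seg 1: a=1, c=M1/2=-11/10, d=(M2−M1)/(6·3)=11/90, b=Δ1−h1·(2M1+M2)/6=23/15
t_q=1 → seg 0, τ=1; S=-5+56/15·τ+0·τ²+-11/60·τ³=-29/20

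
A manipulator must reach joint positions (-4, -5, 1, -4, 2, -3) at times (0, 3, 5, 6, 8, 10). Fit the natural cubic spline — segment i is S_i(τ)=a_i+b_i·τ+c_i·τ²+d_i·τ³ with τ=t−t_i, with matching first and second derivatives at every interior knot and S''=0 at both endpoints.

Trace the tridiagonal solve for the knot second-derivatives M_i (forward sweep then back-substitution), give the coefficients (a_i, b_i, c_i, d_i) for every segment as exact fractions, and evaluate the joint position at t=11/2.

Δ: Δ0=-1/3, Δ1=3, Δ2=-5, Δ3=3, Δ4=-5/2
row 1: diag=10, rhs=20; c'=1/5, d'=2
row 2: denom=6−2·1/5=28/5; d'=(-48−2·2)/(28/5)=-65/7
row 3: denom=6−1·5/28=163/28; d'=(48−1·-65/7)/(163/28)=1604/163
row 4: denom=8−2·56/163=1192/163; d'=(-33−2·1604/163)/(1192/163)=-8587/1192
back: M4=-8587/1192
back: M3=1604/163−56/163·-8587/1192=1835/149
back: M2=-65/7−5/28·1835/149=-6845/596
back: M1=2−1/5·-6845/596=2561/596
M: M0=0, M1=2561/596, M2=-6845/596, M3=1835/149, M4=-8587/1192, M5=0
seg 0: a=-4, c=M0/2=0, d=(M1−M0)/(6·3)=2561/10728, b=Δ0−h0·(2M0+M1)/6=-8875/3576
seg 1: a=-5, c=M1/2=2561/1192, d=(M2−M1)/(6·2)=-4703/3576, b=Δ1−h1·(2M1+M2)/6=7087/1788
seg 2: a=1, c=M2/2=-6845/1192, d=(M3−M2)/(6·1)=14185/3576, b=Δ2−h2·(2M2+M3)/6=-5765/1788
seg 3: a=-4, c=M3/2=1835/298, d=(M4−M3)/(6·2)=-23267/14304, b=Δ3−h3·(2M3+M4)/6=-10045/3576
seg 4: a=2, c=M4/2=-8587/2384, d=(M5−M4)/(6·2)=8587/14304, b=Δ4−h4·(2M4+M5)/6=4117/1788
t_q=11/2 → seg 2, τ=1/2; S=1+-5765/1788·τ+-6845/1192·τ²+14185/3576·τ³=-14799/9536

  seg 0: a=-4 b=-8875/3576 c=0 d=2561/10728
  seg 1: a=-5 b=7087/1788 c=2561/1192 d=-4703/3576
  seg 2: a=1 b=-5765/1788 c=-6845/1192 d=14185/3576
  seg 3: a=-4 b=-10045/3576 c=1835/298 d=-23267/14304
  seg 4: a=2 b=4117/1788 c=-8587/2384 d=8587/14304
S(11/2) = -14799/9536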